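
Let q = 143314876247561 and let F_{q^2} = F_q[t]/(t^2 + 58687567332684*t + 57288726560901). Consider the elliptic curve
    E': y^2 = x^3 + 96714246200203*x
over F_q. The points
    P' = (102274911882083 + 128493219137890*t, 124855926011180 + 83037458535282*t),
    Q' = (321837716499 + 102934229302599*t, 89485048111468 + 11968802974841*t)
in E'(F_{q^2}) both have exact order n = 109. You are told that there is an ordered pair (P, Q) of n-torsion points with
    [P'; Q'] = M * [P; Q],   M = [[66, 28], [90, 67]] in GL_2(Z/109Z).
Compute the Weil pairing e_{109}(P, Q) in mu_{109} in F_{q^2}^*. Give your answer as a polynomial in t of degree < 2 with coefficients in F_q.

107323533499235 + 47994525087435*t

Alternating bilinearity on E[109] (values in mu_{109} in F_{143314876247561^2}) gives e(P',Q') = e(P,Q)^det(M).
Hence e(P,Q) = e(P',Q')^{89} where 89 = 49^{-1} mod 109.
Build f_{109,P'} and f_{109,Q'} via the 7-bit ladder of 109=1101101_2; evaluate at shifted divisors; quotient in F_{143314876247561^2}.
e_{109}(P',Q') = 127165860317622 + 105498114853550*t.
Thus e_{109}(P,Q) = 107323533499235 + 47994525087435*t.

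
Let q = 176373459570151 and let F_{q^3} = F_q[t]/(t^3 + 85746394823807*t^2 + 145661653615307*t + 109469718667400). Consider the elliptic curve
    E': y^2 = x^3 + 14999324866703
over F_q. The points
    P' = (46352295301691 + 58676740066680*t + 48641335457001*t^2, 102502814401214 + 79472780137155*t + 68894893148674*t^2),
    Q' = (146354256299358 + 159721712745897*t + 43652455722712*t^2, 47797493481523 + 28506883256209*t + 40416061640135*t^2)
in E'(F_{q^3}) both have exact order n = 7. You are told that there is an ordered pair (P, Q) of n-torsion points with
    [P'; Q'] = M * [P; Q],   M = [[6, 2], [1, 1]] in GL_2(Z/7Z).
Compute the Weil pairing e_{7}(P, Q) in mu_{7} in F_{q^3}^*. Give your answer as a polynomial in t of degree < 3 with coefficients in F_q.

21201866417467 + 11990646623298*t + 35765892757187*t^2

e_{7} is bilinear + alternating on E[7], so e_{7}(6*P + 2*Q, 1*P + 1*Q) = e_{7}(P,Q)^(6*1-2*1).
Inverting 4 mod 7: 2. Thus e_{7}(P,Q) = e(P',Q')^{2}.
Double-and-add over 111: 3-1 doublings, 3-1 additions; each step l_{T,T}/v_{2T} or l_{T,P'}/v at Q'+S for random S.
The quotient is 37216861132381 + 106036837564296*t + 159535035743751*t^2.
Raise to 2: e(P,Q) = 21201866417467 + 11990646623298*t + 35765892757187*t^2 in mu_{7}.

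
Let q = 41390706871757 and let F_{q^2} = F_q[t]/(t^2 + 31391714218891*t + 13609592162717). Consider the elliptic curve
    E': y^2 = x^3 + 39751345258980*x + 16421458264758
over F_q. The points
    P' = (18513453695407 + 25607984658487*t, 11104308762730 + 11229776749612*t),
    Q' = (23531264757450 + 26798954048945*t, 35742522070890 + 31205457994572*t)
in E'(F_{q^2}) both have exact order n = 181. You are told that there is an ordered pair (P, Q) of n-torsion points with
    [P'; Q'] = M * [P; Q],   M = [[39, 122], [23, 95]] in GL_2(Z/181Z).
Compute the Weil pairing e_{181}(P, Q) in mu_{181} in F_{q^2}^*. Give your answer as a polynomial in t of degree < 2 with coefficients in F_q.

10442855958479 + 40208880932498*t

Since e_{181}(P,P)=e_{181}(Q,Q)=1 and e_{181}(Q,P)=e_{181}(P,Q)^{-1}, expanding e_{181}(39*P + 122*Q,23*P + 95*Q) leaves e(P,Q)^det(M).
Hence e(P,Q) = e(P',Q')^{30} where 30 = 175^{-1} mod 181.
Miller loop for e_{181} over F_{41390706871757^2}: bits of 181 = 10110101; 7 double steps + 4 add steps, l/v at each.
So e_{181}(P',Q') = 27883644631656 + 32469454813611*t.
Raise to 30: e(P,Q) = 10442855958479 + 40208880932498*t in mu_{181}.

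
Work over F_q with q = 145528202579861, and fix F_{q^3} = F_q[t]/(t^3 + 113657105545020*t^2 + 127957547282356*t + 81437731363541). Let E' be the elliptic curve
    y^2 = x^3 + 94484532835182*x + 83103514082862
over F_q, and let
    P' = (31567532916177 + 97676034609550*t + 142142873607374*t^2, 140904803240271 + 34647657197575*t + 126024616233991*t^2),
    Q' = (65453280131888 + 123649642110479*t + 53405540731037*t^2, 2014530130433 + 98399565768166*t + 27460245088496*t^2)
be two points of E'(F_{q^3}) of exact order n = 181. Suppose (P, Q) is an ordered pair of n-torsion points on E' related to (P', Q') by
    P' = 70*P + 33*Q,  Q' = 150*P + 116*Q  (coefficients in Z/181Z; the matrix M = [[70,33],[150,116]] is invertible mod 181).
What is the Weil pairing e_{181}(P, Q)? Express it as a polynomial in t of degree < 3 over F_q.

128640480026872 + 139027350065665*t + 88115661942088*t^2

e_{181} is bilinear + alternating on E[181], so e_{181}(70*P + 33*Q, 150*P + 116*Q) = e_{181}(P,Q)^(70*116-33*150).
det M = 70*116 - 33*150 = 3170 = 93 (mod 181); 93^{-1} = 109 (mod 181).
n = 181 = (10110101)_2 (8 bits, wt 5); accumulate f_{181,P'}(Q'+S)/f_{181,P'}(S) along the 7-step ladder.
e_{181}(P',Q') = 142974527215189 + 144535600110725*t + 37940190299499*t^2.
(142974527215189 + 144535600110725*t + 37940190299499*t^2)^{109} mod (145528202579861,f) = 128640480026872 + 139027350065665*t + 88115661942088*t^2.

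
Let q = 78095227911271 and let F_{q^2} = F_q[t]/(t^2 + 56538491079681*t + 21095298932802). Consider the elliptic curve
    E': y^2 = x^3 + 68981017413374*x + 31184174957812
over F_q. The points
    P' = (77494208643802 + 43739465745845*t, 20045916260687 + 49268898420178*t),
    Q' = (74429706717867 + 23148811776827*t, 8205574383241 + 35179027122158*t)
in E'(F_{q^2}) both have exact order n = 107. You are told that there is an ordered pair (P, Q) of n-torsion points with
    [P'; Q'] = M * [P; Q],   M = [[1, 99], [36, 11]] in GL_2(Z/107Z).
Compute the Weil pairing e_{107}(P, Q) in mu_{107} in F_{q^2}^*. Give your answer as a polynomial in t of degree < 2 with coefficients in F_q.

Under M = [[1,99],[36,11]] in GL_2(Z/107), e_{107}(P',Q') = e_{107}(P,Q)^(1*11-99*36 mod 107).
Inverting 85 mod 107: 34. Thus e_{107}(P,Q) = e(P',Q')^{34}.
Run Miller on y^2=x^3+68981017413374*x+31184174957812 over F_{78095227911271}: ladder 1101011 (7 bits); e = f_P(D_Q)/f_Q(D_P).
Result: e(P',Q') = 73755004905710 + 21798597467842*t.
e_{107}(P,Q) = (73755004905710 + 21798597467842*t)^{34} = 30314305132883 + 66737438321249*t.

30314305132883 + 66737438321249*t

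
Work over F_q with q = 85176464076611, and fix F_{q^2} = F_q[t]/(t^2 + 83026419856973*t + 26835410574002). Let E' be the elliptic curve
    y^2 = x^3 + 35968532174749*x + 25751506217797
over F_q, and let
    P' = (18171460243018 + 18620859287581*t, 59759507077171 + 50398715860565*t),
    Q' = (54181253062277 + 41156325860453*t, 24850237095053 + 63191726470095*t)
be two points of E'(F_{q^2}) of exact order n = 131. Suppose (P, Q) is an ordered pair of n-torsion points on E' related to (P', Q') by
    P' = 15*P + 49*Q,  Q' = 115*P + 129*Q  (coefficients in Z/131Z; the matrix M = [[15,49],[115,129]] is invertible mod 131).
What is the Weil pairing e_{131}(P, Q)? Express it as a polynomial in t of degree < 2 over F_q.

5048863628978 + 30787227306338*t

The 131-Weil pairing on E[131] over F_{85176464076611} is alternating-bilinear: e_{131}(P',Q') = e_{131}(P,Q)^det(M).
Inverting 99 mod 131: 45. Thus e_{131}(P,Q) = e(P',Q')^{45}.
Miller loop for e_{131} over F_{85176464076611^2}: bits of 131 = 10000011; 7 double steps + 2 add steps, l/v at each.
The quotient is 33270441928807 + 31111591399748*t.
e_{131}(P,Q) = (33270441928807 + 31111591399748*t)^{45} = 5048863628978 + 30787227306338*t.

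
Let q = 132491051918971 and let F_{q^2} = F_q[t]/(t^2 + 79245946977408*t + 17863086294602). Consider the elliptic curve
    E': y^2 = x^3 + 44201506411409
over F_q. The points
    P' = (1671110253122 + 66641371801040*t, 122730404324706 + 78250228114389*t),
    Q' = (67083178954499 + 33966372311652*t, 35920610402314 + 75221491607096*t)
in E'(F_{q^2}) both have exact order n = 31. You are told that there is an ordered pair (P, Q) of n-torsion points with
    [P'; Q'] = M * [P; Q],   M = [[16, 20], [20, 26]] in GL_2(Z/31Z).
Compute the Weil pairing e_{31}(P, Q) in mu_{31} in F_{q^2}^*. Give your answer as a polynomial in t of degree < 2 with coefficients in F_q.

Alternating bilinearity on E[31] (values in mu_{31} in F_{132491051918971^2}) gives e(P',Q') = e(P,Q)^det(M).
Hence e(P,Q) = e(P',Q')^{2} where 2 = 16^{-1} mod 31.
Run Miller on y^2=x^3+44201506411409 over F_{132491051918971}: ladder 11111 (5 bits); e = f_P(D_Q)/f_Q(D_P).
f_P(D_Q)/f_Q(D_P) = 14495120132489 + 62317519565470*t.
Hence e(P,Q) = 109878955936127 + 103761328797735*t in F_{132491051918971^2}^*.

109878955936127 + 103761328797735*t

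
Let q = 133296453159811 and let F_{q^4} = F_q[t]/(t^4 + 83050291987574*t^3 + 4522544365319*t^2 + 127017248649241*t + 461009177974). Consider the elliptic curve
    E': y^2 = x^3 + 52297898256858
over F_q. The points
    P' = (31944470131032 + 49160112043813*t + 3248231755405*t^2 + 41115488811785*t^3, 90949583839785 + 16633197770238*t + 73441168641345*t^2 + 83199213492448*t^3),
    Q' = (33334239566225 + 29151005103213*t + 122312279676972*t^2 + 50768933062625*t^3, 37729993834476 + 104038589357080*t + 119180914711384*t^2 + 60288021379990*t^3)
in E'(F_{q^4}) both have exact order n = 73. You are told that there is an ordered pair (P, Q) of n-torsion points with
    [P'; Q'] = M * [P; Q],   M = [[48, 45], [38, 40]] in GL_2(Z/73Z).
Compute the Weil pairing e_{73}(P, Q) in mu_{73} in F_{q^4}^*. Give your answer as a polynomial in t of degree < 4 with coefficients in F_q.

120326747279864 + 22841186146679*t + 129696778840095*t^2 + 16857260533258*t^3

The 73-Weil pairing on E[73] over F_{133296453159811} is alternating-bilinear: e_{73}(P',Q') = e_{73}(P,Q)^det(M).
det M = 48*40 - 45*38 = 210 = 64 (mod 73); 64^{-1} = 8 (mod 73).
Miller loop for e_{73} over F_{133296453159811^4}: bits of 73 = 1001001; 6 double steps + 2 add steps, l/v at each.
e_{73}(P',Q') = 122409406084369 + 29269019867154*t + 4536233353085*t^2 + 5342996727414*t^3.
Hence e(P,Q) = 120326747279864 + 22841186146679*t + 129696778840095*t^2 + 16857260533258*t^3 in F_{133296453159811^4}^*.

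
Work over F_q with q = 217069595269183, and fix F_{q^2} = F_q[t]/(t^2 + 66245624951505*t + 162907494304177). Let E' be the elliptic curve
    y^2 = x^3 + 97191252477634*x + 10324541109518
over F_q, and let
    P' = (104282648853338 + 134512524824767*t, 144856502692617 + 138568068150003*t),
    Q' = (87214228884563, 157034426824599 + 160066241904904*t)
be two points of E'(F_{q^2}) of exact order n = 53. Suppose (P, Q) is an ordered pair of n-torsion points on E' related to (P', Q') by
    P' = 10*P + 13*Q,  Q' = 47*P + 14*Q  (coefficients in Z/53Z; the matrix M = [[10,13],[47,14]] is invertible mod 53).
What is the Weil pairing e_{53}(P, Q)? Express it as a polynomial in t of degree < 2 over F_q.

128046736028511 + 166091284221099*t

Since e_{53}(P,P)=e_{53}(Q,Q)=1 and e_{53}(Q,P)=e_{53}(P,Q)^{-1}, expanding e_{53}(10*P + 13*Q,47*P + 14*Q) leaves e(P,Q)^det(M).
det M = 10*14 - 13*47 = -471 = 6 (mod 53); 6^{-1} = 9 (mod 53).
Run Miller on y^2=x^3+97191252477634*x+10324541109518 over F_{217069595269183}: ladder 110101 (6 bits); e = f_P(D_Q)/f_Q(D_P).
e_{53}(P',Q') = 189064395355078 + 201446941312664*t.
Thus e_{53}(P,Q) = 128046736028511 + 166091284221099*t.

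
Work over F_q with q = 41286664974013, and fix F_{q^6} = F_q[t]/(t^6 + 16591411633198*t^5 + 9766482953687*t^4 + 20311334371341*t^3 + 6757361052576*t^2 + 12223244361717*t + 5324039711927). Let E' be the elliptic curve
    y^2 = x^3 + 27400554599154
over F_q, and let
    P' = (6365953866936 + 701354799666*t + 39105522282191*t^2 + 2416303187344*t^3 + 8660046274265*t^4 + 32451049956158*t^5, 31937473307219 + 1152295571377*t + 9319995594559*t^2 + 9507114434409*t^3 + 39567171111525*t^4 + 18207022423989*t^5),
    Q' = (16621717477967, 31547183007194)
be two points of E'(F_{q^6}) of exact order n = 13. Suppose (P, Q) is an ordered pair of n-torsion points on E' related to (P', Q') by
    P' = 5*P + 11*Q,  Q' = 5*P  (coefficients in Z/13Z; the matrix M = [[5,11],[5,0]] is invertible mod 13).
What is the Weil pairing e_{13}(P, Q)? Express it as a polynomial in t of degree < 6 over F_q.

The 13-Weil pairing on E[13] over F_{41286664974013} is alternating-bilinear: e_{13}(P',Q') = e_{13}(P,Q)^det(M).
det(M) mod 13 = 10; its inverse in (Z/13)^* is 4 (check: 10*4 mod 13 = 1).
Run Miller on y^2=x^3+27400554599154 over F_{41286664974013}: ladder 1101 (4 bits); e = f_P(D_Q)/f_Q(D_P).
e_{13}(P',Q') = 21846739858626 + 24782273085685*t + 19887777095*t^2 + 17347543618921*t^3 + 5601133701854*t^4 + 10058009105780*t^5.
(21846739858626 + 24782273085685*t + 19887777095*t^2 + 17347543618921*t^3 + 5601133701854*t^4 + 10058009105780*t^5)^{4} mod (41286664974013,f) = 33930897970143 + 4380256245089*t + 5810747382038*t^2 + 34662467050053*t^3 + 6373371013272*t^4 + 17310630169623*t^5.

33930897970143 + 4380256245089*t + 5810747382038*t^2 + 34662467050053*t^3 + 6373371013272*t^4 + 17310630169623*t^5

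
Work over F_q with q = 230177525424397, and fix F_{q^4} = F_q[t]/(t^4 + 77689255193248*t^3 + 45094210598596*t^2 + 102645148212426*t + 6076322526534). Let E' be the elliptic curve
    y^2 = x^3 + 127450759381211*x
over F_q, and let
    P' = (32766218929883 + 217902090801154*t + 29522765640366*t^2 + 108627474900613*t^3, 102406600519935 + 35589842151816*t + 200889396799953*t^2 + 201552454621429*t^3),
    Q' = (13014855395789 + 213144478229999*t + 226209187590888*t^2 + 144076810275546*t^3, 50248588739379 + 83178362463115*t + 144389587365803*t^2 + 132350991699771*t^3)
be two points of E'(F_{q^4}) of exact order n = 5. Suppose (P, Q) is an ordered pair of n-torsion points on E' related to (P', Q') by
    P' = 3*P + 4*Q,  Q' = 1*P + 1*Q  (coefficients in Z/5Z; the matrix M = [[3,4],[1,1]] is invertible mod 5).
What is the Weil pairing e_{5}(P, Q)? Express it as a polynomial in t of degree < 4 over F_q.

143088684818036 + 98413506701771*t + 15719201404590*t^2 + 40265524852452*t^3

Alternating bilinearity on E[5] (values in mu_{5} in F_{230177525424397^4}) gives e(P',Q') = e(P,Q)^det(M).
3*1 - 4*1 = -1; reduced mod 5: det = 4, inverse 4.
3-bit Miller (101) on E'/F_{230177525424397} with a'=127450759381211, b'=0: accumulate tangent/chord ratios at Q'+S and P'+S'.
Miller gives e_{5}(P',Q') = 148529826271174 + 78341587994834*t + 171507588053577*t^2 + 20214225245068*t^3 in F_{230177525424397^4}.
Finally e_{5}(P,Q) = 143088684818036 + 98413506701771*t + 15719201404590*t^2 + 40265524852452*t^3.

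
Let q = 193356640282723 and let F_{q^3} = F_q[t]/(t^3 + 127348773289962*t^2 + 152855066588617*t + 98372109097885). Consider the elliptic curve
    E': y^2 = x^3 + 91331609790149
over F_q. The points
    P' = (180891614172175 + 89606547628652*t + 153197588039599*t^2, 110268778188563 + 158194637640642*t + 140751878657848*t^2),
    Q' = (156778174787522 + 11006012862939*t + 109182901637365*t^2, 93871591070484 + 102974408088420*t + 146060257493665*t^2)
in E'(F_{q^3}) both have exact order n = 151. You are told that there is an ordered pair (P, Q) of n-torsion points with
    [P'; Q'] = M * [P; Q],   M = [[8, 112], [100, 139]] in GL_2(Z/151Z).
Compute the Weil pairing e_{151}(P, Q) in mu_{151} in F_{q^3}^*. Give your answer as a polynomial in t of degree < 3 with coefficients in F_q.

147240576958231 + 145752064142897*t + 72381479338268*t^2

Since e_{151}(P,P)=e_{151}(Q,Q)=1 and e_{151}(Q,P)=e_{151}(P,Q)^{-1}, expanding e_{151}(8*P + 112*Q,100*P + 139*Q) leaves e(P,Q)^det(M).
Hence e(P,Q) = e(P',Q')^{125} where 125 = 29^{-1} mod 151.
Build f_{151,P'} and f_{151,Q'} via the 8-bit ladder of 151=10010111_2; evaluate at shifted divisors; quotient in F_{193356640282723^3}.
Result: e(P',Q') = 19985223235897 + 191765328090948*t + 191582792252196*t^2.
Finally e_{151}(P,Q) = 147240576958231 + 145752064142897*t + 72381479338268*t^2.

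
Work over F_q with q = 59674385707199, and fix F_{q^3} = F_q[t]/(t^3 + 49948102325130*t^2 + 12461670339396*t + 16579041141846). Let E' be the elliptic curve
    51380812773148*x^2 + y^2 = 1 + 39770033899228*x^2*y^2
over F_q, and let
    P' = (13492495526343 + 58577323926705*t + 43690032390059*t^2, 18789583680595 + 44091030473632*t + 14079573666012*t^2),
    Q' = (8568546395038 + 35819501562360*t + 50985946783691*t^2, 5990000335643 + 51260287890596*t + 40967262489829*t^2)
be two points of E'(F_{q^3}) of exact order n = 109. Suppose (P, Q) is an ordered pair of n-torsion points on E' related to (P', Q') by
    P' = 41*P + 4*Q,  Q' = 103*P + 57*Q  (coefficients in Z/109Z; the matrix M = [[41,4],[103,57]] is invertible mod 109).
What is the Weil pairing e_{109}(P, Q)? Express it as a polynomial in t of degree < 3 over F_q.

e_{109}(aP+bQ,cP+dQ) = e_{109}(P,Q)^(ad-bc); with (a,b,c,d)=(41,4,103,57) this gives the det-109 law.
Hence e(P,Q) = e(P',Q')^{53} where 53 = 72^{-1} mod 109.
Edwards a_E,d_E -> Montgomery A=17483467134337,B=59487275338860 -> Weierstrass 57302486612502,11705484698149 via alpha=35083269681129,beta=2902694718480.
Double-and-add over 1101101: 7-1 doublings, 5-1 additions; each step l_{T,T}/v_{2T} or l_{T,P'}/v at Q'+S for random S.
f_P(D_Q)/f_Q(D_P) = 18515559782078 + 15163856397167*t + 16621078567853*t^2.
Finally e_{109}(P,Q) = 42314535619836 + 42902699846938*t + 41833046836407*t^2.

42314535619836 + 42902699846938*t + 41833046836407*t^2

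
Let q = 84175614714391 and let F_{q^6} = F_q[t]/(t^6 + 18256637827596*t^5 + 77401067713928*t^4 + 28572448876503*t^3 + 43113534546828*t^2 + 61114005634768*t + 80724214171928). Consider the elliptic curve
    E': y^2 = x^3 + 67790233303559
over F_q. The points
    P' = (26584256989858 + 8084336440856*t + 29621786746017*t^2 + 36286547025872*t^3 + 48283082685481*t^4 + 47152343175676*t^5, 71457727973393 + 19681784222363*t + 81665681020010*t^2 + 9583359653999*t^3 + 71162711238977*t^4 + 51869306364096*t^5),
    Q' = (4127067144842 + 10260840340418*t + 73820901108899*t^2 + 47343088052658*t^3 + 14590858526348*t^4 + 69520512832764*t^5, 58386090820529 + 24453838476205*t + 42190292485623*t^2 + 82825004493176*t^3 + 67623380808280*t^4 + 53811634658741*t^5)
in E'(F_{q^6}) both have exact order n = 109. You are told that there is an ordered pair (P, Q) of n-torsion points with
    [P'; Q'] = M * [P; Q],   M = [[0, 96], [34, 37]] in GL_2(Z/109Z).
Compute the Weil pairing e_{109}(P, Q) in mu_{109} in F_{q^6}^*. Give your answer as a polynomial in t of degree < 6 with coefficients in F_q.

Alternating bilinearity on E[109] (values in mu_{109} in F_{84175614714391^6}) gives e(P',Q') = e(P,Q)^det(M).
det(M) mod 109 = 6; its inverse in (Z/109)^* is 91 (check: 6*91 mod 109 = 1).
Double-and-add over 1101101: 7-1 doublings, 5-1 additions; each step l_{T,T}/v_{2T} or l_{T,P'}/v at Q'+S for random S.
The quotient is 65440109451091 + 56144896061352*t + 59116660033911*t^2 + 20696229747811*t^3 + 64378682831006*t^4 + 1537483395276*t^5.
(65440109451091 + 56144896061352*t + 59116660033911*t^2 + 20696229747811*t^3 + 64378682831006*t^4 + 1537483395276*t^5)^{91} mod (84175614714391,f) = 67044131031822 + 70188852691661*t + 26721487450961*t^2 + 60298869362687*t^3 + 45698953370424*t^4 + 27319809973052*t^5.

67044131031822 + 70188852691661*t + 26721487450961*t^2 + 60298869362687*t^3 + 45698953370424*t^4 + 27319809973052*t^5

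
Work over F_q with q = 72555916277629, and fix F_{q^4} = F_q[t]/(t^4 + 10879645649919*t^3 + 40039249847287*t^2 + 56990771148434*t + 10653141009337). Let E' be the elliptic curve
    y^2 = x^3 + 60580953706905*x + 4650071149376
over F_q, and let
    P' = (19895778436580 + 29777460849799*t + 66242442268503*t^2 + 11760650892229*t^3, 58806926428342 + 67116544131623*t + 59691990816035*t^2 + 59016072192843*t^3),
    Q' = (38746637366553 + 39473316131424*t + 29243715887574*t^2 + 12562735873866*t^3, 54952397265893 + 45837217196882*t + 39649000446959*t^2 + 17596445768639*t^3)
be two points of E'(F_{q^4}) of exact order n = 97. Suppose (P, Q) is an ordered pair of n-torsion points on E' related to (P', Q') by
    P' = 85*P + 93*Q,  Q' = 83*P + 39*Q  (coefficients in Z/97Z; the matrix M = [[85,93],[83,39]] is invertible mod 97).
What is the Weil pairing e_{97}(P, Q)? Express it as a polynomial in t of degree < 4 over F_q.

72148927612685 + 43393115448305*t + 56474960634286*t^2 + 43386475519077*t^3

Under M = [[85,93],[83,39]] in GL_2(Z/97), e_{97}(P',Q') = e_{97}(P,Q)^(85*39-93*83 mod 97).
Inverting 58 mod 97: 92. Thus e_{97}(P,Q) = e(P',Q')^{92}.
7-bit Miller (1100001) on E'/F_{72555916277629} with a'=60580953706905, b'=4650071149376: accumulate tangent/chord ratios at Q'+S and P'+S'.
e_{97}(P',Q') = 39409143712268 + 72430192100839*t + 6527623436022*t^2 + 9810965140328*t^3.
Finally e_{97}(P,Q) = 72148927612685 + 43393115448305*t + 56474960634286*t^2 + 43386475519077*t^3.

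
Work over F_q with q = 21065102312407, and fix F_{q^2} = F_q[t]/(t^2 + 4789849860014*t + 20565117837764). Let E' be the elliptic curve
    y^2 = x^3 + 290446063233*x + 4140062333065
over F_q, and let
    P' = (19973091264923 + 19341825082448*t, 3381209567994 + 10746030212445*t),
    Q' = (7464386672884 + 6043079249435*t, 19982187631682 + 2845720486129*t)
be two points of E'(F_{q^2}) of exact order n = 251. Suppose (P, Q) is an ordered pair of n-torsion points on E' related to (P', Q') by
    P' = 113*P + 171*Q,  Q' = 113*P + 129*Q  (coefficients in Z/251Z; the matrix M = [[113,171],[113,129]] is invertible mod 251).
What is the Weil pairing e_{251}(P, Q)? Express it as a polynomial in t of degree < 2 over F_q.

6607003709282 + 8036351413227*t

Alternating bilinearity on E[251] (values in mu_{251} in F_{21065102312407^2}) gives e(P',Q') = e(P,Q)^det(M).
det M = 113*129 - 171*113 = -4746 = 23 (mod 251); 23^{-1} = 131 (mod 251).
8-bit Miller (11111011) on E'/F_{21065102312407} with a'=290446063233, b'=4140062333065: accumulate tangent/chord ratios at Q'+S and P'+S'.
So e_{251}(P',Q') = 8544405285601 + 12268139533066*t.
Thus e_{251}(P,Q) = 6607003709282 + 8036351413227*t.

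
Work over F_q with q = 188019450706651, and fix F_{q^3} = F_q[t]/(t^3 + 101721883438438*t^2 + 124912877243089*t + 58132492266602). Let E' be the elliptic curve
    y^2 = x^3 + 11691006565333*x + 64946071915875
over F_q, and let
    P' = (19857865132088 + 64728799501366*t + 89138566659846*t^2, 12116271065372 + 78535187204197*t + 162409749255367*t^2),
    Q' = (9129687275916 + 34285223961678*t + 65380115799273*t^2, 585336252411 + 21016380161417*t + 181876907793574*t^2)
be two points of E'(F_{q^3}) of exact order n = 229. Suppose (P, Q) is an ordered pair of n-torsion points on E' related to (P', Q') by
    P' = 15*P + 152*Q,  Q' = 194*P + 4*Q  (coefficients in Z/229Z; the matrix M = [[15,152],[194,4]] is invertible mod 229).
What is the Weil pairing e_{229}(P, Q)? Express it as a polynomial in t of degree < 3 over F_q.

Since e_{229}(P,P)=e_{229}(Q,Q)=1 and e_{229}(Q,P)=e_{229}(P,Q)^{-1}, expanding e_{229}(15*P + 152*Q,194*P + 4*Q) leaves e(P,Q)^det(M).
Inverting 113 mod 229: 152. Thus e_{229}(P,Q) = e(P',Q')^{152}.
Build f_{229,P'} and f_{229,Q'} via the 8-bit ladder of 229=11100101_2; evaluate at shifted divisors; quotient in F_{188019450706651^3}.
Result: e(P',Q') = 113936188267120 + 43407694124936*t + 114872620526101*t^2.
Raise to 152: e(P,Q) = 41567218126706 + 6094908315754*t + 177764640360608*t^2 in mu_{229}.

41567218126706 + 6094908315754*t + 177764640360608*t^2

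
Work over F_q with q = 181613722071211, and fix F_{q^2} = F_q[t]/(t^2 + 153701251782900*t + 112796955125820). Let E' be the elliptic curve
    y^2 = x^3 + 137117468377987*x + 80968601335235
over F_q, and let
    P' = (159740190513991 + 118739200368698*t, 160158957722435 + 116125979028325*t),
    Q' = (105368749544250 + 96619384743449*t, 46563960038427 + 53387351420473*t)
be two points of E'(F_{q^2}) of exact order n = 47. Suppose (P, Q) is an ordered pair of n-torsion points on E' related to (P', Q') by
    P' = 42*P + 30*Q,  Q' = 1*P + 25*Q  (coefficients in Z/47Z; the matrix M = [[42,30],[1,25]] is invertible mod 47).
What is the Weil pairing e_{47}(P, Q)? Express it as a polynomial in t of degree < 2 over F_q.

89074280056118 + 60683354374011*t

e_{47} is bilinear + alternating on E[47], so e_{47}(42*P + 30*Q, 1*P + 25*Q) = e_{47}(P,Q)^(42*25-30*1).
So e_{47}(P,Q) = e_{47}(P',Q')^{10}, since 33*10 = 1 mod 47.
Build f_{47,P'} and f_{47,Q'} via the 6-bit ladder of 47=101111_2; evaluate at shifted divisors; quotient in F_{181613722071211^2}.
So e_{47}(P',Q') = 23010284472003 + 124595442387024*t.
Raise to 10: e(P,Q) = 89074280056118 + 60683354374011*t in mu_{47}.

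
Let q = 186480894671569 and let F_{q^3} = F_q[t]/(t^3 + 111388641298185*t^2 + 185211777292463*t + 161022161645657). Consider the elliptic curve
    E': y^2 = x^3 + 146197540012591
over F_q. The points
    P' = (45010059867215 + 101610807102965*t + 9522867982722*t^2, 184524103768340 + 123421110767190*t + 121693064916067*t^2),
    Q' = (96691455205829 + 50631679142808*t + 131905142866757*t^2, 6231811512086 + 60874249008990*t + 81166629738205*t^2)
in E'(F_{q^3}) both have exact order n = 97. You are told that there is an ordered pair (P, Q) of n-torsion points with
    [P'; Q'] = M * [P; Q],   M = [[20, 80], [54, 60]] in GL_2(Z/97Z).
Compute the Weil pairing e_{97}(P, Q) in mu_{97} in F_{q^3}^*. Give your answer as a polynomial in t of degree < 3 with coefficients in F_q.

Since e_{97}(P,P)=e_{97}(Q,Q)=1 and e_{97}(Q,P)=e_{97}(P,Q)^{-1}, expanding e_{97}(20*P + 80*Q,54*P + 60*Q) leaves e(P,Q)^det(M).
det M = 20*60 - 80*54 = -3120 = 81 (mod 97); 81^{-1} = 6 (mod 97).
Build f_{97,P'} and f_{97,Q'} via the 7-bit ladder of 97=1100001_2; evaluate at shifted divisors; quotient in F_{186480894671569^3}.
Miller gives e_{97}(P',Q') = 48311805231475 + 46612255279021*t + 180430050746195*t^2 in F_{186480894671569^3}.
e_{97}(P,Q) = (48311805231475 + 46612255279021*t + 180430050746195*t^2)^{6} = 28490166247169 + 176975096929712*t + 48456487127305*t^2.

28490166247169 + 176975096929712*t + 48456487127305*t^2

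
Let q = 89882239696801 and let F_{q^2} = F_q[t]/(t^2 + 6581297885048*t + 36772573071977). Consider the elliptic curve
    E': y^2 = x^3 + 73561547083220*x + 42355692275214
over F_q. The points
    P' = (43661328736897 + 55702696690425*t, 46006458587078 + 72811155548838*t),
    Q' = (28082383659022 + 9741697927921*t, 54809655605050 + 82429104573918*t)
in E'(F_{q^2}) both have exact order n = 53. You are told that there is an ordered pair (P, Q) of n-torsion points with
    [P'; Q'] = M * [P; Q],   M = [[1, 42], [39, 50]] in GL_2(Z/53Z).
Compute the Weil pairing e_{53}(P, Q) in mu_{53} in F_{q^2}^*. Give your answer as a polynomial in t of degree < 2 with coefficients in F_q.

79378269598577 + 86343850134590*t

Alternating bilinearity on E[53] (values in mu_{53} in F_{89882239696801^2}) gives e(P',Q') = e(P,Q)^det(M).
So e_{53}(P,Q) = e_{53}(P',Q')^{27}, since 2*27 = 1 mod 53.
Double-and-add over 110101: 6-1 doublings, 4-1 additions; each step l_{T,T}/v_{2T} or l_{T,P'}/v at Q'+S for random S.
f_P(D_Q)/f_Q(D_P) = 5176357761092 + 58996848066930*t.
Hence e(P,Q) = 79378269598577 + 86343850134590*t in F_{89882239696801^2}^*.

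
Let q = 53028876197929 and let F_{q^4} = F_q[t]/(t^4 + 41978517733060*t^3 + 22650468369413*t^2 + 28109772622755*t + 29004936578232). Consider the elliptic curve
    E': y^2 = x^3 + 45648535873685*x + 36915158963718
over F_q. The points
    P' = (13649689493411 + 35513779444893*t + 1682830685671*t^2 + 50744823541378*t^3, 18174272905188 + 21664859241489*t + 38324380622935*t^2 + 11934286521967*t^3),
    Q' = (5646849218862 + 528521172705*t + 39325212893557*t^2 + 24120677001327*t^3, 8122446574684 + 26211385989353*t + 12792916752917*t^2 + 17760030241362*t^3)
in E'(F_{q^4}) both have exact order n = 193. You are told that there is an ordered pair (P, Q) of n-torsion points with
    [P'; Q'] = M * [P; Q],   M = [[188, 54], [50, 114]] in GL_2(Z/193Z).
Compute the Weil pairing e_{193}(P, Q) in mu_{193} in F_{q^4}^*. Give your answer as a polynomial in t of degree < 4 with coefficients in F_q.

The 193-Weil pairing on E[193] over F_{53028876197929} is alternating-bilinear: e_{193}(P',Q') = e_{193}(P,Q)^det(M).
Inverting 11 mod 193: 158. Thus e_{193}(P,Q) = e(P',Q')^{158}.
Run Miller on y^2=x^3+45648535873685*x+36915158963718 over F_{53028876197929}: ladder 11000001 (8 bits); e = f_P(D_Q)/f_Q(D_P).
f_P(D_Q)/f_Q(D_P) = 29010808245094 + 19218873208938*t + 49333866769797*t^2 + 36126881690538*t^3.
e_{193}(P,Q) = (29010808245094 + 19218873208938*t + 49333866769797*t^2 + 36126881690538*t^3)^{158} = 51273322728686 + 51613865744079*t + 26269023659121*t^2 + 46687436697819*t^3.

51273322728686 + 51613865744079*t + 26269023659121*t^2 + 46687436697819*t^3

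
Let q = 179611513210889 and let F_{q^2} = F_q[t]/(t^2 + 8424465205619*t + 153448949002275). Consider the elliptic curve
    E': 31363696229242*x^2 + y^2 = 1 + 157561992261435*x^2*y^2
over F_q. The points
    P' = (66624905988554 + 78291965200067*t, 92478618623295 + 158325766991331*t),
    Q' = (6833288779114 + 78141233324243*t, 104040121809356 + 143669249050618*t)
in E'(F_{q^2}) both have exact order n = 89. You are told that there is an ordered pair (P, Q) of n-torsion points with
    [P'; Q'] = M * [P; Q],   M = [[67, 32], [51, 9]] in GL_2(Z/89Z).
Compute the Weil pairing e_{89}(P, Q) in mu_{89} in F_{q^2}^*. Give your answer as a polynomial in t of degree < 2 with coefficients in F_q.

56809866350802 + 84335312109751*t

The 89-Weil pairing on E[89] over F_{179611513210889} is alternating-bilinear: e_{89}(P',Q') = e_{89}(P,Q)^det(M).
67*9 - 32*51 = -1029; reduced mod 89: det = 39, inverse 16.
Edwards->Montgomery: u=(1+y)/(1-y), v=u/x -> 9935820527509v^2=u^3+16036675774619u^2+u; then x_W=13353304294674u+61422866950261: y^2=x^3+106666040588781*x+116218665448316.
Miller loop for e_{89} over F_{179611513210889^2}: bits of 89 = 1011001; 6 double steps + 3 add steps, l/v at each.
The quotient is 162886332048403 + 135031897706307*t.
e_{89}(P,Q) = (162886332048403 + 135031897706307*t)^{16} = 56809866350802 + 84335312109751*t.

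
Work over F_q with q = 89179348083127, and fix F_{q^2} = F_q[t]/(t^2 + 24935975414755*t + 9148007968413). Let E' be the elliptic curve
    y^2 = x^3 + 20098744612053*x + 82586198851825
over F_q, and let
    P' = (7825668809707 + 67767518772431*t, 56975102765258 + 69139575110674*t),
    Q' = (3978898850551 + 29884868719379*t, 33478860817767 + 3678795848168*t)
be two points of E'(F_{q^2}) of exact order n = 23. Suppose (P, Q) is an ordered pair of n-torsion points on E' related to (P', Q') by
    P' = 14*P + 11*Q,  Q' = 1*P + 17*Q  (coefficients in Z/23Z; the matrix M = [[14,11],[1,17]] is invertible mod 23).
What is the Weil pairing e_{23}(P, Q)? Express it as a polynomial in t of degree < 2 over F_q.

The 23-Weil pairing on E[23] over F_{89179348083127} is alternating-bilinear: e_{23}(P',Q') = e_{23}(P,Q)^det(M).
14*17 - 11*1 = 227; reduced mod 23: det = 20, inverse 15.
n = 23 = (10111)_2 (5 bits, wt 4); accumulate f_{23,P'}(Q'+S)/f_{23,P'}(S) along the 4-step ladder.
The quotient is 3734002276108 + 71744378067141*t.
Raise to 15: e(P,Q) = 36873673508652 + 20570526203834*t in mu_{23}.

36873673508652 + 20570526203834*t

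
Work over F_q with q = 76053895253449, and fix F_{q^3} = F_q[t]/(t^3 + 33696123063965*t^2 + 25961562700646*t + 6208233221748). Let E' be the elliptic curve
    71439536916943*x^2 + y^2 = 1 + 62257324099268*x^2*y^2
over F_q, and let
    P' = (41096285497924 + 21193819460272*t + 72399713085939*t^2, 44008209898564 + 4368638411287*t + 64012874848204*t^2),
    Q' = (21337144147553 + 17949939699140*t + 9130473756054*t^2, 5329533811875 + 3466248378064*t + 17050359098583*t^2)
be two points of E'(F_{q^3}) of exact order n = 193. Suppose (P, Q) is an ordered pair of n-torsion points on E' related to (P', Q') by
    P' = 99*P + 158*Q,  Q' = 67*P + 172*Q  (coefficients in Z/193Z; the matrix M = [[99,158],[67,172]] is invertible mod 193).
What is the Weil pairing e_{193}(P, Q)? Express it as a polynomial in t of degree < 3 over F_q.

Under M = [[99,158],[67,172]] in GL_2(Z/193), e_{193}(P',Q') = e_{193}(P,Q)^(99*172-158*67 mod 193).
Inverting 73 mod 193: 156. Thus e_{193}(P,Q) = e(P',Q')^{156}.
Map (x,y)_Ed via u=(1+y)/(1-y), v=(1+y)/((1-y)x) to Montgomery A=67637494662015,B=14723711062692; then to (a',b')=(45781866821815,31590486226960).
Run Miller on y^2=x^3+45781866821815*x+31590486226960 over F_{76053895253449}: ladder 11000001 (8 bits); e = f_P(D_Q)/f_Q(D_P).
f_P(D_Q)/f_Q(D_P) = 73992590378561 + 12034164034629*t + 55611592864395*t^2.
Thus e_{193}(P,Q) = 5441528351067 + 58080502906993*t + 862878157159*t^2.

5441528351067 + 58080502906993*t + 862878157159*t^2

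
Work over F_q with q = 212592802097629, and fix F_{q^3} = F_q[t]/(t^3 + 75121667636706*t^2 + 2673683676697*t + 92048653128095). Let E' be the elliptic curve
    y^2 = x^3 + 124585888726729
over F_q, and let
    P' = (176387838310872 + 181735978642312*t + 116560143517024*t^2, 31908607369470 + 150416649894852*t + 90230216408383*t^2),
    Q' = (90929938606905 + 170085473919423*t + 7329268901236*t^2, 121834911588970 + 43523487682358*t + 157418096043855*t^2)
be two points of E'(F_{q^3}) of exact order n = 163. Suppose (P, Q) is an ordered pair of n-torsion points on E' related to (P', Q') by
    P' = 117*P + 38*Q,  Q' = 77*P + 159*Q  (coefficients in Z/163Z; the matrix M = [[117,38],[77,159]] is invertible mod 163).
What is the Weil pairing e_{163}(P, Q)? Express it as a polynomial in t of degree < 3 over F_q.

68087560358587 + 129492658106996*t + 187702818300019*t^2

The 163-Weil pairing on E[163] over F_{212592802097629} is alternating-bilinear: e_{163}(P',Q') = e_{163}(P,Q)^det(M).
det M = 117*159 - 38*77 = 15677 = 29 (mod 163); 29^{-1} = 45 (mod 163).
Run Miller on y^2=x^3+124585888726729 over F_{212592802097629}: ladder 10100011 (8 bits); e = f_P(D_Q)/f_Q(D_P).
f_P(D_Q)/f_Q(D_P) = 128973080430209 + 51644512938479*t + 34906112509841*t^2.
Finally e_{163}(P,Q) = 68087560358587 + 129492658106996*t + 187702818300019*t^2.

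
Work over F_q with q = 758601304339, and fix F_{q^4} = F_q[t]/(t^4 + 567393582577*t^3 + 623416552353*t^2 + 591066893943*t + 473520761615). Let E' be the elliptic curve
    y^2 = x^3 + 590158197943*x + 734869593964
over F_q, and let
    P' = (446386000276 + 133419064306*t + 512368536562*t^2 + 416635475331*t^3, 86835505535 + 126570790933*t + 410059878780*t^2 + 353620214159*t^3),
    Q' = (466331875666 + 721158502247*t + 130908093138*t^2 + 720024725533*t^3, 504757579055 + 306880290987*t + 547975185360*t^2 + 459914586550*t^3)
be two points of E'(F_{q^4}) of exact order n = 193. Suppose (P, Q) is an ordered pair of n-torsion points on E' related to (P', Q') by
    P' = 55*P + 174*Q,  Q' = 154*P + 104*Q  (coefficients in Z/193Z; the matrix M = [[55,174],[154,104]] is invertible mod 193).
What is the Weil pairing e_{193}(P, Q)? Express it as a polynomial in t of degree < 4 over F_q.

490216085777 + 302695549082*t + 104504600786*t^2 + 565664168719*t^3

e_{193} is bilinear + alternating on E[193], so e_{193}(55*P + 174*Q, 154*P + 104*Q) = e_{193}(P,Q)^(55*104-174*154).
55*104 - 174*154 = -21076; reduced mod 193: det = 154, inverse 94.
Build f_{193,P'} and f_{193,Q'} via the 8-bit ladder of 193=11000001_2; evaluate at shifted divisors; quotient in F_{758601304339^4}.
The quotient is 301027609865 + 115683542946*t + 196854915949*t^2 + 223658150937*t^3.
(301027609865 + 115683542946*t + 196854915949*t^2 + 223658150937*t^3)^{94} mod (758601304339,f) = 490216085777 + 302695549082*t + 104504600786*t^2 + 565664168719*t^3.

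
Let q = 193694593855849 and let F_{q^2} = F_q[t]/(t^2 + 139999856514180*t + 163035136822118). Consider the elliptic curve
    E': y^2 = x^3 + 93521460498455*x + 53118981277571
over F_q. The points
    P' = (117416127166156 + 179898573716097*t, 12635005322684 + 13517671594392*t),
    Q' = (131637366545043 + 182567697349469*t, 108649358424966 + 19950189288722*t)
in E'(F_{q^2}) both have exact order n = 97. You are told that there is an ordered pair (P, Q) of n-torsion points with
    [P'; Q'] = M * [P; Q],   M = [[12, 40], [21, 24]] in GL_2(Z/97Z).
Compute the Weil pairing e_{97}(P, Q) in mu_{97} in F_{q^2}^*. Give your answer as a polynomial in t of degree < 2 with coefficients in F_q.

77612763332021 + 192740332287177*t

Under M = [[12,40],[21,24]] in GL_2(Z/97), e_{97}(P',Q') = e_{97}(P,Q)^(12*24-40*21 mod 97).
So e_{97}(P,Q) = e_{97}(P',Q')^{55}, since 30*55 = 1 mod 97.
n = 97 = (1100001)_2 (7 bits, wt 3); accumulate f_{97,P'}(Q'+S)/f_{97,P'}(S) along the 6-step ladder.
So e_{97}(P',Q') = 55155970300763 + 59674207969280*t.
(55155970300763 + 59674207969280*t)^{55} mod (193694593855849,f) = 77612763332021 + 192740332287177*t.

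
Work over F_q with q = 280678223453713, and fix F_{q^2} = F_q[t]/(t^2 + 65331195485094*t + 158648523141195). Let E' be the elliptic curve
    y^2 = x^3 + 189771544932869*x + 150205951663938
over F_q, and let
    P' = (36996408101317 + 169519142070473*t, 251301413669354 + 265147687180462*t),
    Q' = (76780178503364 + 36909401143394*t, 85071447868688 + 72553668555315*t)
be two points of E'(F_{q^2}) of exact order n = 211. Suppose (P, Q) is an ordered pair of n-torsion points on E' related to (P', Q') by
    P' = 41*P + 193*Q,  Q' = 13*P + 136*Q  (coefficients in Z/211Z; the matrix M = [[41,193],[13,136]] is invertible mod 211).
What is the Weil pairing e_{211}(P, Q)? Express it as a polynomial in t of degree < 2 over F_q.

Alternating bilinearity on E[211] (values in mu_{211} in F_{280678223453713^2}) gives e(P',Q') = e(P,Q)^det(M).
Inverting 113 mod 211: 183. Thus e_{211}(P,Q) = e(P',Q')^{183}.
Run Miller on y^2=x^3+189771544932869*x+150205951663938 over F_{280678223453713}: ladder 11010011 (8 bits); e = f_P(D_Q)/f_Q(D_P).
So e_{211}(P',Q') = 99322780333179 + 143499222898807*t.
Raise to 183: e(P,Q) = 71744682099547 + 68059636818877*t in mu_{211}.

71744682099547 + 68059636818877*t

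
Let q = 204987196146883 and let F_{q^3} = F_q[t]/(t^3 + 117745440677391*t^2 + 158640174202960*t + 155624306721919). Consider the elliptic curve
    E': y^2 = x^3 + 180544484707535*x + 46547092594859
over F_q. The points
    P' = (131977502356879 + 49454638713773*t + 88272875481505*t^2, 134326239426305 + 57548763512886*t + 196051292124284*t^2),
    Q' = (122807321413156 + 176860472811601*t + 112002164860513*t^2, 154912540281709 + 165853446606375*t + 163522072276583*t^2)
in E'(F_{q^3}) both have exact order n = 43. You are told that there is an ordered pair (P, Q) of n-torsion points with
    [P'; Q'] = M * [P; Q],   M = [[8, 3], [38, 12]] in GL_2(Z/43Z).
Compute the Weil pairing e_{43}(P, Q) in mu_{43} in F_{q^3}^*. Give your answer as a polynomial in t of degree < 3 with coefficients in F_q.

e_{43} is bilinear + alternating on E[43], so e_{43}(8*P + 3*Q, 38*P + 12*Q) = e_{43}(P,Q)^(8*12-3*38).
det(M) mod 43 = 25; its inverse in (Z/43)^* is 31 (check: 25*31 mod 43 = 1).
Run Miller on y^2=x^3+180544484707535*x+46547092594859 over F_{204987196146883}: ladder 101011 (6 bits); e = f_P(D_Q)/f_Q(D_P).
f_P(D_Q)/f_Q(D_P) = 188377063186942 + 203070303456322*t + 102174052375369*t^2.
Hence e(P,Q) = 25979287957377 + 25683297686812*t + 94956494433951*t^2 in F_{204987196146883^3}^*.

25979287957377 + 25683297686812*t + 94956494433951*t^2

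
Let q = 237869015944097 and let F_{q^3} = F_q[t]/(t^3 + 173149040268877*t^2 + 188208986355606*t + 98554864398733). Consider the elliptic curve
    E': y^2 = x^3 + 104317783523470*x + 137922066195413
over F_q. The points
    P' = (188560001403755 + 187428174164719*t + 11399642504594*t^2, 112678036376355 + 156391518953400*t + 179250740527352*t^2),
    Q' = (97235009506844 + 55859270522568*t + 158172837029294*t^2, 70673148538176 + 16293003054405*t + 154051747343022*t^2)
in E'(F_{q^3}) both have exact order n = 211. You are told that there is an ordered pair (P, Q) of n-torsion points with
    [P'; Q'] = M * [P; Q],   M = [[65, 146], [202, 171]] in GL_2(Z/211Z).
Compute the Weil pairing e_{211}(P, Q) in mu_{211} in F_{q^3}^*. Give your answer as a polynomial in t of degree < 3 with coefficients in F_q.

e_{211}(aP+bQ,cP+dQ) = e_{211}(P,Q)^(ad-bc); with (a,b,c,d)=(65,146,202,171) this gives the det-211 law.
det(M) mod 211 = 191; its inverse in (Z/211)^* is 116 (check: 191*116 mod 211 = 1).
Miller loop for e_{211} over F_{237869015944097^3}: bits of 211 = 11010011; 7 double steps + 4 add steps, l/v at each.
e_{211}(P',Q') = 145650195029536 + 166070942885009*t + 142788245473934*t^2.
(145650195029536 + 166070942885009*t + 142788245473934*t^2)^{116} mod (237869015944097,f) = 139174674767758 + 64586968868899*t + 38022667280012*t^2.

139174674767758 + 64586968868899*t + 38022667280012*t^2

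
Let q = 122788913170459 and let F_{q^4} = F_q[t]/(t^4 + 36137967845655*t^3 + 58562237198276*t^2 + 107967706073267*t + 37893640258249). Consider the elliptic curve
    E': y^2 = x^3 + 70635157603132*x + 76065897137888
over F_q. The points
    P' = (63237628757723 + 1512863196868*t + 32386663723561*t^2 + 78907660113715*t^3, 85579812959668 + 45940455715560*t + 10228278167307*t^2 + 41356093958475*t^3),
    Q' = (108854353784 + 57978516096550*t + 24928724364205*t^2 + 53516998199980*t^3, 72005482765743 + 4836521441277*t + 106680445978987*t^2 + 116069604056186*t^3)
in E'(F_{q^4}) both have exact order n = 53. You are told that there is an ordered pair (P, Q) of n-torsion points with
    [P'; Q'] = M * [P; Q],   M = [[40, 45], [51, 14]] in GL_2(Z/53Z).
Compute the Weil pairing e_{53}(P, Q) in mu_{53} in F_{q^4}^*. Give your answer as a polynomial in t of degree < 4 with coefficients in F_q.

13465419732557 + 34195051002628*t + 68707705999580*t^2 + 96736753462941*t^3

The 53-Weil pairing on E[53] over F_{122788913170459} is alternating-bilinear: e_{53}(P',Q') = e_{53}(P,Q)^det(M).
det M = 40*14 - 45*51 = -1735 = 14 (mod 53); 14^{-1} = 19 (mod 53).
Build f_{53,P'} and f_{53,Q'} via the 6-bit ladder of 53=110101_2; evaluate at shifted divisors; quotient in F_{122788913170459^4}.
So e_{53}(P',Q') = 119228615878841 + 54777158104625*t + 96155801726209*t^2 + 114723410847065*t^3.
(119228615878841 + 54777158104625*t + 96155801726209*t^2 + 114723410847065*t^3)^{19} mod (122788913170459,f) = 13465419732557 + 34195051002628*t + 68707705999580*t^2 + 96736753462941*t^3.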